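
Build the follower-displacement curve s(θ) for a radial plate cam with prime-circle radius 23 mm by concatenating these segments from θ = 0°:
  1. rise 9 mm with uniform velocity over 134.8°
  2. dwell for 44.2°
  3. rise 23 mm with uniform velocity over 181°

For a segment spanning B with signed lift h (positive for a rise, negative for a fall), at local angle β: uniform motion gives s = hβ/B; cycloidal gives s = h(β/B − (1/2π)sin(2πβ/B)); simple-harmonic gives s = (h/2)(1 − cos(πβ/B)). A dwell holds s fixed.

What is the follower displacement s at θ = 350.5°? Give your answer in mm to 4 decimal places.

seg 1 [0°–134.8°] uniform, h=9: full span → s += 9 → s = 9.0000
seg 2 [134.8°–179°] dwell: s stays 9.0000
seg 3 [179°–360°] uniform, h=23: θ=350.5° here. β=171.5, B=181. 23·171.5/181 = 21.7928 → s = 30.7928

30.7928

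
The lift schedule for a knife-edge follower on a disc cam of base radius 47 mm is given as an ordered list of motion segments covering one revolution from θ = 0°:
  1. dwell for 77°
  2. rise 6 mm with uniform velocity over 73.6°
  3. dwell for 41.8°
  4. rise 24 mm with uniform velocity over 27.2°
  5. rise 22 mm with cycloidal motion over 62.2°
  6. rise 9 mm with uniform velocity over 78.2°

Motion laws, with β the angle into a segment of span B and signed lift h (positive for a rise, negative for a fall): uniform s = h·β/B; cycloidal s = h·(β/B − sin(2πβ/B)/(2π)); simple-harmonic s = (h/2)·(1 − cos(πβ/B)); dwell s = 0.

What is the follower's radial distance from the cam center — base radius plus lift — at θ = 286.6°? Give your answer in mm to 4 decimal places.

seg 1 [0°–77°] dwell: s stays 0.0000
seg 2 [77°–150.6°] uniform, h=6: full span → s += 6 → s = 6.0000
seg 3 [150.6°–192.4°] dwell: s stays 6.0000
seg 4 [192.4°–219.6°] uniform, h=24: full span → s += 24 → s = 30.0000
seg 5 [219.6°–281.8°] cycloidal, h=22: full span → s += 22 → s = 52.0000
seg 6 [281.8°–360°] uniform, h=9: θ=286.6° here. β=4.8, B=78.2. 9·4.8/78.2 = 0.5524 → s = 52.5524
radial distance = base radius + s = 47 + 52.5524 = 99.5524

99.5524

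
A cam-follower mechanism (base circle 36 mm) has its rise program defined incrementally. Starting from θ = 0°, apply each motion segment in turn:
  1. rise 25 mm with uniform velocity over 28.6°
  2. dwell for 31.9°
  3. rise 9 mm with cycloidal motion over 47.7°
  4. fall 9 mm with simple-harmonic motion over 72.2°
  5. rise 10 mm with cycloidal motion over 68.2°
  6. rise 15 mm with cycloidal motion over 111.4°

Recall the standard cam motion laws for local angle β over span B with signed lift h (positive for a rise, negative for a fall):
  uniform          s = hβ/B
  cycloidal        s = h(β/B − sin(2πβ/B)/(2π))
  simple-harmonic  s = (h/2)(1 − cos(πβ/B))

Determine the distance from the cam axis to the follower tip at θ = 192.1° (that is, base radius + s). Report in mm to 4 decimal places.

seg 1 [0°–28.6°] uniform, h=25: full span → s += 25 → s = 25.0000
seg 2 [28.6°–60.5°] dwell: s stays 25.0000
seg 3 [60.5°–108.2°] cycloidal, h=9: full span → s += 9 → s = 34.0000
seg 4 [108.2°–180.4°] simple-harmonic, h=-9: full span → s += -9 → s = 25.0000
seg 5 [180.4°–248.6°] cycloidal, h=10: θ=192.1° here. β=11.7, B=68.2. 10·(0.1716 − sin(2π·0.1716)/(2π)) = 0.3134 → s = 25.3134
radial distance = base radius + s = 36 + 25.3134 = 61.3134

61.3134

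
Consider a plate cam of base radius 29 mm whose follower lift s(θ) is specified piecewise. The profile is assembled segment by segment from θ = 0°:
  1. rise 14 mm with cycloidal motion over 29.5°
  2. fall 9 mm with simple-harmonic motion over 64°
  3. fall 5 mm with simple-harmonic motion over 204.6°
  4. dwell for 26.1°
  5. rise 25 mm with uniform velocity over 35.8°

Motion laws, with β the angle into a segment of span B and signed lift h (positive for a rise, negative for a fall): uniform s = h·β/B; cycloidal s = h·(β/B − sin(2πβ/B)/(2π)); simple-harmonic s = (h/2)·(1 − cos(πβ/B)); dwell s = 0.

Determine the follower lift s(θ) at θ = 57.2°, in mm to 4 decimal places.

seg 1 [0°–29.5°] cycloidal, h=14: full span → s += 14 → s = 14.0000
seg 2 [29.5°–93.5°] simple-harmonic, h=-9: θ=57.2° here. β=27.7, B=64. -9/2·(1 − cos(π·0.4328)) = -3.5572 → s = 10.4428

10.4428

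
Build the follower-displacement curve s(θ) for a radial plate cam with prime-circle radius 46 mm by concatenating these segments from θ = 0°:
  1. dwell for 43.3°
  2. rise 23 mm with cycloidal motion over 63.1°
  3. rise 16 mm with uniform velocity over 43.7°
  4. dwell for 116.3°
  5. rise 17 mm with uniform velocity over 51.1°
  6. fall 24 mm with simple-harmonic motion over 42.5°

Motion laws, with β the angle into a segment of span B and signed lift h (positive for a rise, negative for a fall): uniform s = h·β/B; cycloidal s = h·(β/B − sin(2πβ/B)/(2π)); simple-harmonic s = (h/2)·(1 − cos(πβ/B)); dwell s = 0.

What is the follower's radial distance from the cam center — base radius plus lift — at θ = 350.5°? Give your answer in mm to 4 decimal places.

seg 1 [0°–43.3°] dwell: s stays 0.0000
seg 2 [43.3°–106.4°] cycloidal, h=23: full span → s += 23 → s = 23.0000
seg 3 [106.4°–150.1°] uniform, h=16: full span → s += 16 → s = 39.0000
seg 4 [150.1°–266.4°] dwell: s stays 39.0000
seg 5 [266.4°–317.5°] uniform, h=17: full span → s += 17 → s = 56.0000
seg 6 [317.5°–360°] simple-harmonic, h=-24: θ=350.5° here. β=33, B=42.5. -24/2·(1 − cos(π·0.7765)) = -21.1608 → s = 34.8392
radial distance = base radius + s = 46 + 34.8392 = 80.8392

80.8392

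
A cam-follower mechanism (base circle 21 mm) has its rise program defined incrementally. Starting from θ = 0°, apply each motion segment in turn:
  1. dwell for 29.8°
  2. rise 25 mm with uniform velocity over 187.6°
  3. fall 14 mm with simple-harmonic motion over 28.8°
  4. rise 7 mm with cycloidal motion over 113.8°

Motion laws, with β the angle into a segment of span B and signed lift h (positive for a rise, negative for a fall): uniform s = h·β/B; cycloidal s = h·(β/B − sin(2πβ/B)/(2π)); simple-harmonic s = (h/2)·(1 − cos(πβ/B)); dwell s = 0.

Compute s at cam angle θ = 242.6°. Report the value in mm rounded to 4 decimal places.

seg 1 [0°–29.8°] dwell: s stays 0.0000
seg 2 [29.8°–217.4°] uniform, h=25: full span → s += 25 → s = 25.0000
seg 3 [217.4°–246.2°] simple-harmonic, h=-14: θ=242.6° here. β=25.2, B=28.8. -14/2·(1 − cos(π·0.8750)) = -13.4672 → s = 11.5328

11.5328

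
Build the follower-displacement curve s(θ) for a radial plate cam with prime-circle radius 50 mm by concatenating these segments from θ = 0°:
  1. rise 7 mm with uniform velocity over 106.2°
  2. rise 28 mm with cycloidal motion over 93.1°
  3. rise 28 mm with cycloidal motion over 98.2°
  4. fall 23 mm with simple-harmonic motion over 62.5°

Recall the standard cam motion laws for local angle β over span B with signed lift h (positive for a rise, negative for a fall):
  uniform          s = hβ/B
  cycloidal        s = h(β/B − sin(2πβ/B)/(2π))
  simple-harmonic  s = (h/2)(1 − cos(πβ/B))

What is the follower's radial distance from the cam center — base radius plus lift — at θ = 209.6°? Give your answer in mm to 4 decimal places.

seg 1 [0°–106.2°] uniform, h=7: full span → s += 7 → s = 7.0000
seg 2 [106.2°–199.3°] cycloidal, h=28: full span → s += 28 → s = 35.0000
seg 3 [199.3°–297.5°] cycloidal, h=28: θ=209.6° here. β=10.3, B=98.2. 28·(0.1049 − sin(2π·0.1049)/(2π)) = 0.2080 → s = 35.2080
radial distance = base radius + s = 50 + 35.2080 = 85.2080

85.2080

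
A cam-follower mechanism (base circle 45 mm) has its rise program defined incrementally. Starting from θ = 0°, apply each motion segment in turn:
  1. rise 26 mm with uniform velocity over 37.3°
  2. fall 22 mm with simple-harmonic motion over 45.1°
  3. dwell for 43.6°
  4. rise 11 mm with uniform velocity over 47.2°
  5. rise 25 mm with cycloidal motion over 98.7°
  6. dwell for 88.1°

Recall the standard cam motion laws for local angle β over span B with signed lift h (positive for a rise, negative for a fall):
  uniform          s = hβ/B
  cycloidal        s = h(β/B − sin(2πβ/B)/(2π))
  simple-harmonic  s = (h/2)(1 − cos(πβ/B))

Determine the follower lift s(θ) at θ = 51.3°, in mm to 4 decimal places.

seg 1 [0°–37.3°] uniform, h=26: full span → s += 26 → s = 26.0000
seg 2 [37.3°–82.4°] simple-harmonic, h=-22: θ=51.3° here. β=14, B=45.1. -22/2·(1 − cos(π·0.3104)) = -4.8291 → s = 21.1709

21.1709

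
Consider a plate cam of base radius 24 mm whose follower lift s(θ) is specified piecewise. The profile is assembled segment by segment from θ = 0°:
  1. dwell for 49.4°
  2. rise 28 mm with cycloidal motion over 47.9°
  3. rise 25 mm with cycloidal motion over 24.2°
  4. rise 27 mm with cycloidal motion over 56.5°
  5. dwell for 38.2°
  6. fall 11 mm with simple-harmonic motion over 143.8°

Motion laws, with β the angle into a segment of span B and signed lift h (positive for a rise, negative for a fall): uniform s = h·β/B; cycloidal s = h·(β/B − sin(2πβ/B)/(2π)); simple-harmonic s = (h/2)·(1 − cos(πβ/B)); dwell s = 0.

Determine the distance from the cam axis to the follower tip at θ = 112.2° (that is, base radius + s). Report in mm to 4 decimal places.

seg 1 [0°–49.4°] dwell: s stays 0.0000
seg 2 [49.4°–97.3°] cycloidal, h=28: full span → s += 28 → s = 28.0000
seg 3 [97.3°–121.5°] cycloidal, h=25: θ=112.2° here. β=14.9, B=24.2. 25·(0.6157 − sin(2π·0.6157)/(2π)) = 18.0370 → s = 46.0370
radial distance = base radius + s = 24 + 46.0370 = 70.0370

70.0370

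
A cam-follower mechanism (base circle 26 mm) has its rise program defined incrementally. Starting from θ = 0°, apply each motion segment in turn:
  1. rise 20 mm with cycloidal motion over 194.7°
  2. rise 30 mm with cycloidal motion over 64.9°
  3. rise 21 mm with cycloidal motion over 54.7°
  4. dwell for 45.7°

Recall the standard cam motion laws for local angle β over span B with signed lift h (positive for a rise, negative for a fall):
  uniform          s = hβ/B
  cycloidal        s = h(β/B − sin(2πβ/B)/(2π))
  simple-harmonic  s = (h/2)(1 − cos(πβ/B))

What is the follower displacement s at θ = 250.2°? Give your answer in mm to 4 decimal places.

seg 1 [0°–194.7°] cycloidal, h=20: full span → s += 20 → s = 20.0000
seg 2 [194.7°–259.6°] cycloidal, h=30: θ=250.2° here. β=55.5, B=64.9. 30·(0.8552 − sin(2π·0.8552)/(2π)) = 29.4246 → s = 49.4246

49.4246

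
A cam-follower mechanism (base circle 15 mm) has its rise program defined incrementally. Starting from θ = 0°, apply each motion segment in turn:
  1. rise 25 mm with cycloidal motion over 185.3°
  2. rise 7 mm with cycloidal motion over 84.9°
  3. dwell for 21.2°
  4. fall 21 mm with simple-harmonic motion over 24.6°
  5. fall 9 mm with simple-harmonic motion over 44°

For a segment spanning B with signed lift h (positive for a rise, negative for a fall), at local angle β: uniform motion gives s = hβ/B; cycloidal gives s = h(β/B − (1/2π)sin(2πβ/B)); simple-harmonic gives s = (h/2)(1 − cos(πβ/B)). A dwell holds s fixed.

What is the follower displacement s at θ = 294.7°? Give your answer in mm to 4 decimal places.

seg 1 [0°–185.3°] cycloidal, h=25: full span → s += 25 → s = 25.0000
seg 2 [185.3°–270.2°] cycloidal, h=7: full span → s += 7 → s = 32.0000
seg 3 [270.2°–291.4°] dwell: s stays 32.0000
seg 4 [291.4°–316°] simple-harmonic, h=-21: θ=294.7° here. β=3.3, B=24.6. -21/2·(1 − cos(π·0.1341)) = -0.9187 → s = 31.0813

31.0813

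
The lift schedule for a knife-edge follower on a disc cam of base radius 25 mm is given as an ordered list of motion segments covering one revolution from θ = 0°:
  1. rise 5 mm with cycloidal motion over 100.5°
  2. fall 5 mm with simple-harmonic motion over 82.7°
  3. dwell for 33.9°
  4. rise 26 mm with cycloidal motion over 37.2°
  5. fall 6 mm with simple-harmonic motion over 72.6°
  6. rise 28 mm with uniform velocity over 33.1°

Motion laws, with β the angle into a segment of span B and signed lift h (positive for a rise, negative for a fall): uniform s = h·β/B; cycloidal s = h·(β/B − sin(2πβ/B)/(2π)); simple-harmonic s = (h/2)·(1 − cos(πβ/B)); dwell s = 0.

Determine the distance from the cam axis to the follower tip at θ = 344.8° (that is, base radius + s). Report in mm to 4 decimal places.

seg 1 [0°–100.5°] cycloidal, h=5: full span → s += 5 → s = 5.0000
seg 2 [100.5°–183.2°] simple-harmonic, h=-5: full span → s += -5 → s = 0.0000
seg 3 [183.2°–217.1°] dwell: s stays 0.0000
seg 4 [217.1°–254.3°] cycloidal, h=26: full span → s += 26 → s = 26.0000
seg 5 [254.3°–326.9°] simple-harmonic, h=-6: full span → s += -6 → s = 20.0000
seg 6 [326.9°–360°] uniform, h=28: θ=344.8° here. β=17.9, B=33.1. 28·17.9/33.1 = 15.1420 → s = 35.1420
radial distance = base radius + s = 25 + 35.1420 = 60.1420

60.1420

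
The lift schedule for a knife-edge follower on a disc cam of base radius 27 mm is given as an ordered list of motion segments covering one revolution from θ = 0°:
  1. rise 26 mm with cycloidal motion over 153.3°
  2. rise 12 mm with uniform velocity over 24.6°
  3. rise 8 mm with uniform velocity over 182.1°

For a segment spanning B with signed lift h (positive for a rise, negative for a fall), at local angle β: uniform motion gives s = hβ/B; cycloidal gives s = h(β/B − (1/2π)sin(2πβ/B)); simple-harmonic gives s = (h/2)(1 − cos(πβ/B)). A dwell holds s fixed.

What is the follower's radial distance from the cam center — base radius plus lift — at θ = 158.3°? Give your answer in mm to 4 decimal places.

seg 1 [0°–153.3°] cycloidal, h=26: full span → s += 26 → s = 26.0000
seg 2 [153.3°–177.9°] uniform, h=12: θ=158.3° here. β=5, B=24.6. 12·5/24.6 = 2.4390 → s = 28.4390
radial distance = base radius + s = 27 + 28.4390 = 55.4390

55.4390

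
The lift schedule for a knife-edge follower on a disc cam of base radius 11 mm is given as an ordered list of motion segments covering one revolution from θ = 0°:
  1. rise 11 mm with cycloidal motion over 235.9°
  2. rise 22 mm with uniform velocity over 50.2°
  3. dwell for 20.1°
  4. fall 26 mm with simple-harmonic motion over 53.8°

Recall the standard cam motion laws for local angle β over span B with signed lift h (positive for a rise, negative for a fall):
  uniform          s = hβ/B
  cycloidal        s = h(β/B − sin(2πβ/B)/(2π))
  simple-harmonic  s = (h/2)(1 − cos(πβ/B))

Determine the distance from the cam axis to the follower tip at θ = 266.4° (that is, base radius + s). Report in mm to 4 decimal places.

seg 1 [0°–235.9°] cycloidal, h=11: full span → s += 11 → s = 11.0000
seg 2 [235.9°–286.1°] uniform, h=22: θ=266.4° here. β=30.5, B=50.2. 22·30.5/50.2 = 13.3665 → s = 24.3665
radial distance = base radius + s = 11 + 24.3665 = 35.3665

35.3665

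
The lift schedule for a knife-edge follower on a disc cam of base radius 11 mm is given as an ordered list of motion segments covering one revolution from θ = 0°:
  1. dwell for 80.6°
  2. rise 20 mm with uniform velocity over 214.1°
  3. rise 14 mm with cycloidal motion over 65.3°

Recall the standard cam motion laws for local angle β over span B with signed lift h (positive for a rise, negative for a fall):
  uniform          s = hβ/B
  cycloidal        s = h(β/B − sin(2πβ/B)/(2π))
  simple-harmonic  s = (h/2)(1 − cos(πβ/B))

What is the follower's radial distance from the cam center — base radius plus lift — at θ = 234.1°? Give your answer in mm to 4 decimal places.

seg 1 [0°–80.6°] dwell: s stays 0.0000
seg 2 [80.6°–294.7°] uniform, h=20: θ=234.1° here. β=153.5, B=214.1. 20·153.5/214.1 = 14.3391 → s = 14.3391
radial distance = base radius + s = 11 + 14.3391 = 25.3391

25.3391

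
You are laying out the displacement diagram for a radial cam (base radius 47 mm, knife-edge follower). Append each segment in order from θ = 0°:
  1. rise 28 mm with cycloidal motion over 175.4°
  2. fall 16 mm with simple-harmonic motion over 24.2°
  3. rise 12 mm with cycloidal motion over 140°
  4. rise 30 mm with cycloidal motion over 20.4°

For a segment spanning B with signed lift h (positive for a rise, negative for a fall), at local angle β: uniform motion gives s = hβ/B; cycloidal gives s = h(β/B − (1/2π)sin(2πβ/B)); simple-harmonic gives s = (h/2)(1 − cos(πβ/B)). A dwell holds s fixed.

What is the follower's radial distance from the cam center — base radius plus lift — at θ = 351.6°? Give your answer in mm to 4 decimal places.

seg 1 [0°–175.4°] cycloidal, h=28: full span → s += 28 → s = 28.0000
seg 2 [175.4°–199.6°] simple-harmonic, h=-16: full span → s += -16 → s = 12.0000
seg 3 [199.6°–339.6°] cycloidal, h=12: full span → s += 12 → s = 24.0000
seg 4 [339.6°–360°] cycloidal, h=30: θ=351.6° here. β=12, B=20.4. 30·(0.5882 − sin(2π·0.5882)/(2π)) = 20.1606 → s = 44.1606
radial distance = base radius + s = 47 + 44.1606 = 91.1606

91.1606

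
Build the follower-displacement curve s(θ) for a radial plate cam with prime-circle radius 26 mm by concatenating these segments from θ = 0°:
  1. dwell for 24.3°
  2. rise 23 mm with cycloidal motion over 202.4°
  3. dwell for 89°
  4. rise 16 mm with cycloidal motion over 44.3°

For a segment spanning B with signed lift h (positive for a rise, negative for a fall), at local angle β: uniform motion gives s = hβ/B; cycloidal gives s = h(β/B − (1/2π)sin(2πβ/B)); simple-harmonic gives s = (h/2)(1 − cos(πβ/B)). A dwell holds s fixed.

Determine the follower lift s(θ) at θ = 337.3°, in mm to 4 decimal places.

seg 1 [0°–24.3°] dwell: s stays 0.0000
seg 2 [24.3°–226.7°] cycloidal, h=23: full span → s += 23 → s = 23.0000
seg 3 [226.7°–315.7°] dwell: s stays 23.0000
seg 4 [315.7°–360°] cycloidal, h=16: θ=337.3° here. β=21.6, B=44.3. 16·(0.4876 − sin(2π·0.4876)/(2π)) = 7.6029 → s = 30.6029

30.6029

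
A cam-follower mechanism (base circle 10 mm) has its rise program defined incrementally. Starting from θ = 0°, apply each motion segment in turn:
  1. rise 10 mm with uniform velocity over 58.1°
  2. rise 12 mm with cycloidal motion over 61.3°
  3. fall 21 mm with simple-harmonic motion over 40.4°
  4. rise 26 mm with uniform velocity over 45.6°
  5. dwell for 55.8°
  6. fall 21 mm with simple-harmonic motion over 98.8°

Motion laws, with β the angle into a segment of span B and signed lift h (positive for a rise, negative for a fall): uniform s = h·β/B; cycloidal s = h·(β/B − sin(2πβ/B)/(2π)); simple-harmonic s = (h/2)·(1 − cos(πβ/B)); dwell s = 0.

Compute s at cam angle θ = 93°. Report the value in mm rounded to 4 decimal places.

seg 1 [0°–58.1°] uniform, h=10: full span → s += 10 → s = 10.0000
seg 2 [58.1°–119.4°] cycloidal, h=12: θ=93° here. β=34.9, B=61.3. 12·(0.5693 − sin(2π·0.5693)/(2π)) = 7.6379 → s = 17.6379

17.6379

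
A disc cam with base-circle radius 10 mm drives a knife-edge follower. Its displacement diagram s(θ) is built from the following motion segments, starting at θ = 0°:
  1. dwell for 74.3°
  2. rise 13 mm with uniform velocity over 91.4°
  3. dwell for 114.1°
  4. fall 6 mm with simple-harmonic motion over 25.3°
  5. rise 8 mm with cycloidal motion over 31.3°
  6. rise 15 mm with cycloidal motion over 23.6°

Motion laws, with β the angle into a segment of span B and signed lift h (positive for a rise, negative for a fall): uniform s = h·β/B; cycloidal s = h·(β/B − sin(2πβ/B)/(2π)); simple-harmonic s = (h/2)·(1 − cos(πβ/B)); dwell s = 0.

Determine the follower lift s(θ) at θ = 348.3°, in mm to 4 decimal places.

seg 1 [0°–74.3°] dwell: s stays 0.0000
seg 2 [74.3°–165.7°] uniform, h=13: full span → s += 13 → s = 13.0000
seg 3 [165.7°–279.8°] dwell: s stays 13.0000
seg 4 [279.8°–305.1°] simple-harmonic, h=-6: full span → s += -6 → s = 7.0000
seg 5 [305.1°–336.4°] cycloidal, h=8: full span → s += 8 → s = 15.0000
seg 6 [336.4°–360°] cycloidal, h=15: θ=348.3° here. β=11.9, B=23.6. 15·(0.5042 − sin(2π·0.5042)/(2π)) = 7.6271 → s = 22.6271

22.6271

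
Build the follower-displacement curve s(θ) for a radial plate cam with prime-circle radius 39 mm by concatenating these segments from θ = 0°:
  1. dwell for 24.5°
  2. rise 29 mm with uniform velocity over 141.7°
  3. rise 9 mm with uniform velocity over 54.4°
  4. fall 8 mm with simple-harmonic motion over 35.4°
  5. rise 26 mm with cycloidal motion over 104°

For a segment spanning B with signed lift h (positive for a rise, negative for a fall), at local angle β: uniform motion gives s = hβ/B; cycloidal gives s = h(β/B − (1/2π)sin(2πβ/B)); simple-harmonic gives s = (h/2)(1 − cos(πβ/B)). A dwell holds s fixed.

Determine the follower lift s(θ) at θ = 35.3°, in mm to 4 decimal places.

seg 1 [0°–24.5°] dwell: s stays 0.0000
seg 2 [24.5°–166.2°] uniform, h=29: θ=35.3° here. β=10.8, B=141.7. 29·10.8/141.7 = 2.2103 → s = 2.2103

2.2103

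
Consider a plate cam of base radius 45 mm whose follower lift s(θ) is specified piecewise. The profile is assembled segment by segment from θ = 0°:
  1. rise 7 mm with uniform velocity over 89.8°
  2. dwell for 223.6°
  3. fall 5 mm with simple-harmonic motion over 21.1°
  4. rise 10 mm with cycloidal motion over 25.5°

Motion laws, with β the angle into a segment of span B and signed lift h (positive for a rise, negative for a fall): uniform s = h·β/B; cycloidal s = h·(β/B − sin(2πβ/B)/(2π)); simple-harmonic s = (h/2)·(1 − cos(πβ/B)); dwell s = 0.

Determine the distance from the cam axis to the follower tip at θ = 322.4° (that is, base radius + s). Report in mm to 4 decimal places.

seg 1 [0°–89.8°] uniform, h=7: full span → s += 7 → s = 7.0000
seg 2 [89.8°–313.4°] dwell: s stays 7.0000
seg 3 [313.4°–334.5°] simple-harmonic, h=-5: θ=322.4° here. β=9, B=21.1. -5/2·(1 − cos(π·0.4265)) = -1.9282 → s = 5.0718
radial distance = base radius + s = 45 + 5.0718 = 50.0718

50.0718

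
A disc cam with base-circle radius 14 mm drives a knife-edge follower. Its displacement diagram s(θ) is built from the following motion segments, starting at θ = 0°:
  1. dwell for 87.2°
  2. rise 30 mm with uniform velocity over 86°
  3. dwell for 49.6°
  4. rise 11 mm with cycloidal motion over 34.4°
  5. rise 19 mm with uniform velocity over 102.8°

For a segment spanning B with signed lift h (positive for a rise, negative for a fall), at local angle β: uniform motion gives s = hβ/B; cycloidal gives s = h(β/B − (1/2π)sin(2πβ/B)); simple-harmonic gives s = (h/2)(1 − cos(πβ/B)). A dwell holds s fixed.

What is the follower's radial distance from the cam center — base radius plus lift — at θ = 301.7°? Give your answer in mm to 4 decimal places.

seg 1 [0°–87.2°] dwell: s stays 0.0000
seg 2 [87.2°–173.2°] uniform, h=30: full span → s += 30 → s = 30.0000
seg 3 [173.2°–222.8°] dwell: s stays 30.0000
seg 4 [222.8°–257.2°] cycloidal, h=11: full span → s += 11 → s = 41.0000
seg 5 [257.2°–360°] uniform, h=19: θ=301.7° here. β=44.5, B=102.8. 19·44.5/102.8 = 8.2247 → s = 49.2247
radial distance = base radius + s = 14 + 49.2247 = 63.2247

63.2247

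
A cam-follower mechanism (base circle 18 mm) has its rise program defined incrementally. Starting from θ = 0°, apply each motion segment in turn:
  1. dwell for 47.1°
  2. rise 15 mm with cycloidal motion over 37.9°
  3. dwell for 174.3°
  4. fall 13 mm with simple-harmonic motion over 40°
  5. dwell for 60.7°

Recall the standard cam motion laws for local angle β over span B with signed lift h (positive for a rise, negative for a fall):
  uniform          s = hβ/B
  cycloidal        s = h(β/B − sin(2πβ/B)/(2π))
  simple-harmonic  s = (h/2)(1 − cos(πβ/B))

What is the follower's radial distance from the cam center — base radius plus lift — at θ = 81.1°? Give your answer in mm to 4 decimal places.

seg 1 [0°–47.1°] dwell: s stays 0.0000
seg 2 [47.1°–85°] cycloidal, h=15: θ=81.1° here. β=34, B=37.9. 15·(0.8971 − sin(2π·0.8971)/(2π)) = 14.8947 → s = 14.8947
radial distance = base radius + s = 18 + 14.8947 = 32.8947

32.8947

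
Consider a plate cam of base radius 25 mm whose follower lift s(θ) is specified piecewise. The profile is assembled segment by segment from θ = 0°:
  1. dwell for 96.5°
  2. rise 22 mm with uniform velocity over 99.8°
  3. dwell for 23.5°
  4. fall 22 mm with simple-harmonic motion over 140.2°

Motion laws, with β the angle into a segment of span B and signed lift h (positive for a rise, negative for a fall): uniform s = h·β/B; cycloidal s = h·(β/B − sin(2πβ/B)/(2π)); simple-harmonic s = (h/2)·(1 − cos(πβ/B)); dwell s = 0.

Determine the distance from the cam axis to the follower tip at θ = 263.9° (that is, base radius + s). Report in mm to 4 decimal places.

seg 1 [0°–96.5°] dwell: s stays 0.0000
seg 2 [96.5°–196.3°] uniform, h=22: full span → s += 22 → s = 22.0000
seg 3 [196.3°–219.8°] dwell: s stays 22.0000
seg 4 [219.8°–360°] simple-harmonic, h=-22: θ=263.9° here. β=44.1, B=140.2. -22/2·(1 − cos(π·0.3146)) = -4.9478 → s = 17.0522
radial distance = base radius + s = 25 + 17.0522 = 42.0522

42.0522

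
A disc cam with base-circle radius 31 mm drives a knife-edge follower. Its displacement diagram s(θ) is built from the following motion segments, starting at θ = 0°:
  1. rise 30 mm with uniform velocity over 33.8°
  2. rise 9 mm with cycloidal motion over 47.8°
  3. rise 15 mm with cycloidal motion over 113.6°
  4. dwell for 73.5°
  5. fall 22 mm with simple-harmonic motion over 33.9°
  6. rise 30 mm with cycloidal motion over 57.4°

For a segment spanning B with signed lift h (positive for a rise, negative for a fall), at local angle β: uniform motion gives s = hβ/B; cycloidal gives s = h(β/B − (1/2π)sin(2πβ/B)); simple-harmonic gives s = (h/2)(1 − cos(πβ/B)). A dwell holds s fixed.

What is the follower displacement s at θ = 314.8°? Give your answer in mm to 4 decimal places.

seg 1 [0°–33.8°] uniform, h=30: full span → s += 30 → s = 30.0000
seg 2 [33.8°–81.6°] cycloidal, h=9: full span → s += 9 → s = 39.0000
seg 3 [81.6°–195.2°] cycloidal, h=15: full span → s += 15 → s = 54.0000
seg 4 [195.2°–268.7°] dwell: s stays 54.0000
seg 5 [268.7°–302.6°] simple-harmonic, h=-22: full span → s += -22 → s = 32.0000
seg 6 [302.6°–360°] cycloidal, h=30: θ=314.8° here. β=12.2, B=57.4. 30·(0.2125 − sin(2π·0.2125)/(2π)) = 1.7333 → s = 33.7333

33.7333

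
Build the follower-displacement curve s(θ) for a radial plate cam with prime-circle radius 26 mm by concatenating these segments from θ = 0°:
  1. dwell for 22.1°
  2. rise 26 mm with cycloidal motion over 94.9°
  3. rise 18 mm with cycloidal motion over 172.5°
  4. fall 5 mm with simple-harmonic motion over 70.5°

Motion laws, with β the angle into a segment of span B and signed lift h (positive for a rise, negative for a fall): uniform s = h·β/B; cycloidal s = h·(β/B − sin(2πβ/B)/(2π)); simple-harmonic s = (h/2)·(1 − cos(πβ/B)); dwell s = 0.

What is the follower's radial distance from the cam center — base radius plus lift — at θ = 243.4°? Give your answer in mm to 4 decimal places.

seg 1 [0°–22.1°] dwell: s stays 0.0000
seg 2 [22.1°–117°] cycloidal, h=26: full span → s += 26 → s = 26.0000
seg 3 [117°–289.5°] cycloidal, h=18: θ=243.4° here. β=126.4, B=172.5. 18·(0.7328 − sin(2π·0.7328)/(2π)) = 16.0376 → s = 42.0376
radial distance = base radius + s = 26 + 42.0376 = 68.0376

68.0376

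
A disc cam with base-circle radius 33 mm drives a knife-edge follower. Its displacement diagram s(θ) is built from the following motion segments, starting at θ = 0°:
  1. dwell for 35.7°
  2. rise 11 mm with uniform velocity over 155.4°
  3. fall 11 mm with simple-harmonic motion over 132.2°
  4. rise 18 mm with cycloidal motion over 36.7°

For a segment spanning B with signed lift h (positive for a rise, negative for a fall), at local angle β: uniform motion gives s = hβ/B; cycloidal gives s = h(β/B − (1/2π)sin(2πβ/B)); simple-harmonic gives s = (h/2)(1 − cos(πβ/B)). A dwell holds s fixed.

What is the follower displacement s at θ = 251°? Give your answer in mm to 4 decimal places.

seg 1 [0°–35.7°] dwell: s stays 0.0000
seg 2 [35.7°–191.1°] uniform, h=11: full span → s += 11 → s = 11.0000
seg 3 [191.1°–323.3°] simple-harmonic, h=-11: θ=251° here. β=59.9, B=132.2. -11/2·(1 − cos(π·0.4531)) = -4.6926 → s = 6.3074

6.3074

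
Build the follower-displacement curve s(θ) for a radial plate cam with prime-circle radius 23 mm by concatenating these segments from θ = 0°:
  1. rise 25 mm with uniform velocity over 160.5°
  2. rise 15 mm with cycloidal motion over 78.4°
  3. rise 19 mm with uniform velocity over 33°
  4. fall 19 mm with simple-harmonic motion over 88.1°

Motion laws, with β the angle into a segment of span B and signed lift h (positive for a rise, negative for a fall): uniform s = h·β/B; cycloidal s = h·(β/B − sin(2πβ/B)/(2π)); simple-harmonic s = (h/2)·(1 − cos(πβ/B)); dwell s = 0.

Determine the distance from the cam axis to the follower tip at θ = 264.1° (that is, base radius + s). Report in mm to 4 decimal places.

seg 1 [0°–160.5°] uniform, h=25: full span → s += 25 → s = 25.0000
seg 2 [160.5°–238.9°] cycloidal, h=15: full span → s += 15 → s = 40.0000
seg 3 [238.9°–271.9°] uniform, h=19: θ=264.1° here. β=25.2, B=33. 19·25.2/33 = 14.5091 → s = 54.5091
radial distance = base radius + s = 23 + 54.5091 = 77.5091

77.5091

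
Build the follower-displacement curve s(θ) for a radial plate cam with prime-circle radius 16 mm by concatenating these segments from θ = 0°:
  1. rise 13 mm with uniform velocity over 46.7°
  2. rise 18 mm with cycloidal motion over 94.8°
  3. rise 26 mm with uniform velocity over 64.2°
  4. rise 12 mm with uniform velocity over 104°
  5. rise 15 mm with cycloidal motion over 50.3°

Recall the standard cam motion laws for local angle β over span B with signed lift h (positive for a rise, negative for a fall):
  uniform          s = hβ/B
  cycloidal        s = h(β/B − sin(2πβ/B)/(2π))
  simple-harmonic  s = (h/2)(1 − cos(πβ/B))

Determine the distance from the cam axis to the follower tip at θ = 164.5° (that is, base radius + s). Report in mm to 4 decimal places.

seg 1 [0°–46.7°] uniform, h=13: full span → s += 13 → s = 13.0000
seg 2 [46.7°–141.5°] cycloidal, h=18: full span → s += 18 → s = 31.0000
seg 3 [141.5°–205.7°] uniform, h=26: θ=164.5° here. β=23, B=64.2. 26·23/64.2 = 9.3146 → s = 40.3146
radial distance = base radius + s = 16 + 40.3146 = 56.3146

56.3146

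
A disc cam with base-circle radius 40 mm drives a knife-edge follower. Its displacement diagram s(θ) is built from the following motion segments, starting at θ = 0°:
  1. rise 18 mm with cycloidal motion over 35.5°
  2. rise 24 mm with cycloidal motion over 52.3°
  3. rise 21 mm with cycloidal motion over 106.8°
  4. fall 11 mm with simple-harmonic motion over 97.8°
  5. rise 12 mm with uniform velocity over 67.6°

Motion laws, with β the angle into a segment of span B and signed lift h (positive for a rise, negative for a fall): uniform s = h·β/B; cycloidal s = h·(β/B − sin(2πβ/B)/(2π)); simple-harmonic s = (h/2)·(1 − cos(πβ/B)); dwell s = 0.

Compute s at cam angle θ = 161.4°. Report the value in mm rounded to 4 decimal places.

seg 1 [0°–35.5°] cycloidal, h=18: full span → s += 18 → s = 18.0000
seg 2 [35.5°–87.8°] cycloidal, h=24: full span → s += 24 → s = 42.0000
seg 3 [87.8°–194.6°] cycloidal, h=21: θ=161.4° here. β=73.6, B=106.8. 21·(0.6891 − sin(2π·0.6891)/(2π)) = 17.5728 → s = 59.5728

59.5728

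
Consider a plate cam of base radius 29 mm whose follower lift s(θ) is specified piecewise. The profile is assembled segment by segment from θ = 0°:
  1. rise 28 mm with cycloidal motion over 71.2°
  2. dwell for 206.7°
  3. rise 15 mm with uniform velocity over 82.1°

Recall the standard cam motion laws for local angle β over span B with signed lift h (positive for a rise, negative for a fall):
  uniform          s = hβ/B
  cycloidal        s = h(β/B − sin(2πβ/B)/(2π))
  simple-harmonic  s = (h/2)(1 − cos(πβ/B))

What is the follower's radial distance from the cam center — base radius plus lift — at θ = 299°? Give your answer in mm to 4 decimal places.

seg 1 [0°–71.2°] cycloidal, h=28: full span → s += 28 → s = 28.0000
seg 2 [71.2°–277.9°] dwell: s stays 28.0000
seg 3 [277.9°–360°] uniform, h=15: θ=299° here. β=21.1, B=82.1. 15·21.1/82.1 = 3.8551 → s = 31.8551
radial distance = base radius + s = 29 + 31.8551 = 60.8551

60.8551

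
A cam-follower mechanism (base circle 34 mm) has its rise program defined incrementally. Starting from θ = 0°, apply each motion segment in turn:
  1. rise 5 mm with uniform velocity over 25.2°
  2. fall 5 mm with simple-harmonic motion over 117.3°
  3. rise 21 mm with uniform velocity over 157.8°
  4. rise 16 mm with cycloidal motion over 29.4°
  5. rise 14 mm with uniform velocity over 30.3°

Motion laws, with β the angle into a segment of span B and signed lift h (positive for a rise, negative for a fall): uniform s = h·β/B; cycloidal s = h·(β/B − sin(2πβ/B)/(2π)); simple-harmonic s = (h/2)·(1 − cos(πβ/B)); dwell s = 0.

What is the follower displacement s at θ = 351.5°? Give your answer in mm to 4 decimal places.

seg 1 [0°–25.2°] uniform, h=5: full span → s += 5 → s = 5.0000
seg 2 [25.2°–142.5°] simple-harmonic, h=-5: full span → s += -5 → s = 0.0000
seg 3 [142.5°–300.3°] uniform, h=21: full span → s += 21 → s = 21.0000
seg 4 [300.3°–329.7°] cycloidal, h=16: full span → s += 16 → s = 37.0000
seg 5 [329.7°–360°] uniform, h=14: θ=351.5° here. β=21.8, B=30.3. 14·21.8/30.3 = 10.0726 → s = 47.0726

47.0726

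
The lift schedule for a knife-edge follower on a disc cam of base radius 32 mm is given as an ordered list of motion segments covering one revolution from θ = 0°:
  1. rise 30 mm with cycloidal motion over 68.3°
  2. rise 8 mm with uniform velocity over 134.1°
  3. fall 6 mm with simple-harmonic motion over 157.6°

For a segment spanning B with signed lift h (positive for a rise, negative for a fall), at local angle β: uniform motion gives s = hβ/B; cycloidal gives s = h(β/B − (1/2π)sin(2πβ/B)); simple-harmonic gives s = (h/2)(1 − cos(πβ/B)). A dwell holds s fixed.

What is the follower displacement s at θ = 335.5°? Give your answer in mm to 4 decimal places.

seg 1 [0°–68.3°] cycloidal, h=30: full span → s += 30 → s = 30.0000
seg 2 [68.3°–202.4°] uniform, h=8: full span → s += 8 → s = 38.0000
seg 3 [202.4°–360°] simple-harmonic, h=-6: θ=335.5° here. β=133.1, B=157.6. -6/2·(1 − cos(π·0.8445)) = -5.6493 → s = 32.3507

32.3507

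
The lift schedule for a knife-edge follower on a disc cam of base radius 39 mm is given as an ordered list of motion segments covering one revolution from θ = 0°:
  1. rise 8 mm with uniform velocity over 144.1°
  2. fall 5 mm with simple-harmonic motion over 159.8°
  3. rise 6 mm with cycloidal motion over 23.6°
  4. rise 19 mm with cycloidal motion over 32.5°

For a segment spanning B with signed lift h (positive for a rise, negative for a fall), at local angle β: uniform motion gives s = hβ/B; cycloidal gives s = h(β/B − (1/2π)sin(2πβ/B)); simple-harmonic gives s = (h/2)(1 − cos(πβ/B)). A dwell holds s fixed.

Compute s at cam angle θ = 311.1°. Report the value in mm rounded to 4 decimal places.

seg 1 [0°–144.1°] uniform, h=8: full span → s += 8 → s = 8.0000
seg 2 [144.1°–303.9°] simple-harmonic, h=-5: full span → s += -5 → s = 3.0000
seg 3 [303.9°–327.5°] cycloidal, h=6: θ=311.1° here. β=7.2, B=23.6. 6·(0.3051 − sin(2π·0.3051)/(2π)) = 0.9322 → s = 3.9322

3.9322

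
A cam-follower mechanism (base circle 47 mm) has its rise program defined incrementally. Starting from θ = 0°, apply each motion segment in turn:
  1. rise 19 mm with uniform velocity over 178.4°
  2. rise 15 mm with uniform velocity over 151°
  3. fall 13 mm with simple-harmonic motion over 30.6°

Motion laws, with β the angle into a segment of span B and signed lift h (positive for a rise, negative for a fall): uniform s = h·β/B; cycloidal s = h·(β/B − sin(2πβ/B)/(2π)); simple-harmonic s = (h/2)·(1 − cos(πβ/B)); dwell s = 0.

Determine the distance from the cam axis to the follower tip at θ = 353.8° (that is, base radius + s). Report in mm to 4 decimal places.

seg 1 [0°–178.4°] uniform, h=19: full span → s += 19 → s = 19.0000
seg 2 [178.4°–329.4°] uniform, h=15: full span → s += 15 → s = 34.0000
seg 3 [329.4°–360°] simple-harmonic, h=-13: θ=353.8° here. β=24.4, B=30.6. -13/2·(1 − cos(π·0.7974)) = -11.7271 → s = 22.2729
radial distance = base radius + s = 47 + 22.2729 = 69.2729

69.2729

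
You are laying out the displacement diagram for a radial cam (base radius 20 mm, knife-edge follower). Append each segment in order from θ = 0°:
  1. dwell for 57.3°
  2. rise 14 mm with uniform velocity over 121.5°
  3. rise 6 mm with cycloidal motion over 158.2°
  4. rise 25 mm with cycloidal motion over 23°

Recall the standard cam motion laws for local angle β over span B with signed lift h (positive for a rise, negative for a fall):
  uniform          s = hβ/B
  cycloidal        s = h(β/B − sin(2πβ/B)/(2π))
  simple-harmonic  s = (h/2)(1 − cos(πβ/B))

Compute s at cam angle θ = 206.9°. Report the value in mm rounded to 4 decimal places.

seg 1 [0°–57.3°] dwell: s stays 0.0000
seg 2 [57.3°–178.8°] uniform, h=14: full span → s += 14 → s = 14.0000
seg 3 [178.8°–337°] cycloidal, h=6: θ=206.9° here. β=28.1, B=158.2. 6·(0.1776 − sin(2π·0.1776)/(2π)) = 0.2079 → s = 14.2079

14.2079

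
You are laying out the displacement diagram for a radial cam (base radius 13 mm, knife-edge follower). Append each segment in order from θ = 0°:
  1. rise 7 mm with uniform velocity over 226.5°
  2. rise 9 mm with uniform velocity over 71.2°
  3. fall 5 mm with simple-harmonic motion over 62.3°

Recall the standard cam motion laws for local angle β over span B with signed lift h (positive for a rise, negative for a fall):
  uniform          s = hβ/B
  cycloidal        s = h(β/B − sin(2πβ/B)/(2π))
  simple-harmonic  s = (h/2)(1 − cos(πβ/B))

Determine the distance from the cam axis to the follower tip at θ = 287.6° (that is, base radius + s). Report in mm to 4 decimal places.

seg 1 [0°–226.5°] uniform, h=7: full span → s += 7 → s = 7.0000
seg 2 [226.5°–297.7°] uniform, h=9: θ=287.6° here. β=61.1, B=71.2. 9·61.1/71.2 = 7.7233 → s = 14.7233
radial distance = base radius + s = 13 + 14.7233 = 27.7233

27.7233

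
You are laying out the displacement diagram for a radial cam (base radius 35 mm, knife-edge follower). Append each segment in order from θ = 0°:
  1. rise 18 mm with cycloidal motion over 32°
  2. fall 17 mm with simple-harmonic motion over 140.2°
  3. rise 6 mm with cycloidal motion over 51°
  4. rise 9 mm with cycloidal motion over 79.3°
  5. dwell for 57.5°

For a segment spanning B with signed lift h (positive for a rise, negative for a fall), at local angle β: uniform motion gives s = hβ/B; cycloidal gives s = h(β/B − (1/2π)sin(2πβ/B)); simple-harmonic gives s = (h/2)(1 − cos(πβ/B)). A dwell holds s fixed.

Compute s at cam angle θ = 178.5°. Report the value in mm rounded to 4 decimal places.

seg 1 [0°–32°] cycloidal, h=18: full span → s += 18 → s = 18.0000
seg 2 [32°–172.2°] simple-harmonic, h=-17: full span → s += -17 → s = 1.0000
seg 3 [172.2°–223.2°] cycloidal, h=6: θ=178.5° here. β=6.3, B=51. 6·(0.1235 − sin(2π·0.1235)/(2π)) = 0.0722 → s = 1.0722

1.0722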